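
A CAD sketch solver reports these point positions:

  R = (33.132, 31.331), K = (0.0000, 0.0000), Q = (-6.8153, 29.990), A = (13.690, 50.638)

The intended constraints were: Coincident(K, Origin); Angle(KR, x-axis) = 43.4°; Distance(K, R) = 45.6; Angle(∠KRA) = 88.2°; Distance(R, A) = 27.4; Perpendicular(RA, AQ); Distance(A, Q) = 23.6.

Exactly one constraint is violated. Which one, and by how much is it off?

Distance(A, Q) = 23.6 — off by 5.50.

K = (0.00, 0.00) ✓; KR at 43.40° ✓; |KR| = 45.60 ✓; ∠KRA = 88.20° ✓; |RA| = 27.40 ✓; ∠(RA, AQ) = 90.00° ✓; |AQ| = 29.10 ✗.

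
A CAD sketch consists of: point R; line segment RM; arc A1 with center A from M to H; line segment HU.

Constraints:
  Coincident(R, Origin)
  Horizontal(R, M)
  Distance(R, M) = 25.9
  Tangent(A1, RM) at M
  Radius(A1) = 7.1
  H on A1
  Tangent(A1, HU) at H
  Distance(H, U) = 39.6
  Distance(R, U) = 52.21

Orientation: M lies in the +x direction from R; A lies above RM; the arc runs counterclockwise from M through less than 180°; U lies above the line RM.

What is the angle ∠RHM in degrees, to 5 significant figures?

37.298°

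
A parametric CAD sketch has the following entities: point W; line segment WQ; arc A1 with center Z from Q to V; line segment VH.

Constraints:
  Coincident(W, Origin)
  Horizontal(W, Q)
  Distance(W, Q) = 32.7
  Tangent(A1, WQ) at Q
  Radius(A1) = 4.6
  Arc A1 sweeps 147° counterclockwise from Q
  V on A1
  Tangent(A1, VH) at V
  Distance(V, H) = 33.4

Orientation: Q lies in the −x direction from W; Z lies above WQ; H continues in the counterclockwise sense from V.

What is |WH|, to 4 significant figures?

64.02

On A1, Q sits at bearing -90° from Z; a 147° counterclockwise sweep puts V at bearing 57°, so V = Z + 4.6·(cos 57°, sin 57°) = (-30.19, 8.458). A1 meets VH tangentially, so ZV is at right angles to VH, so VH runs along (−sin 57°, cos 57°); with |VH| = 33.4, H = (-58.21, 26.65). Then |WH| = |H − W| = 64.02.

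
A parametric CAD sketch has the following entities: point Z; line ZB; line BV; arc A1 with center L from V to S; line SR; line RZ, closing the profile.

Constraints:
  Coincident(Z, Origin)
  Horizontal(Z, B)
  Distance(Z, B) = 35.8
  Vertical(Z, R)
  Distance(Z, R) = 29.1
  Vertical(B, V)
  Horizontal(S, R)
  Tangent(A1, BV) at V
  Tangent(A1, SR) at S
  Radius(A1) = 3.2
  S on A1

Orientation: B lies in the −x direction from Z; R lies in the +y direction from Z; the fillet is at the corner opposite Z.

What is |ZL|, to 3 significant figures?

41.6

Z is at the origin; Z and B share the same y with |ZB| = 35.8 and B on the −x side, so B = (-35.8, 0.00). Z and R share the same x with |ZR| = 29.1 and R on the +y side, so R = (0.00, 29.1). The virtual corner opposite Z is at (-35.8, 29.1). The tangent condition forces LV to be normal to BV and since A1 is tangent to SR there, LS ⟂ SR, with radius 3.2, so the center L sits 3.2 in from both sides at L = (-32.6, 25.9). Then |ZL| = |L − Z| = 41.6.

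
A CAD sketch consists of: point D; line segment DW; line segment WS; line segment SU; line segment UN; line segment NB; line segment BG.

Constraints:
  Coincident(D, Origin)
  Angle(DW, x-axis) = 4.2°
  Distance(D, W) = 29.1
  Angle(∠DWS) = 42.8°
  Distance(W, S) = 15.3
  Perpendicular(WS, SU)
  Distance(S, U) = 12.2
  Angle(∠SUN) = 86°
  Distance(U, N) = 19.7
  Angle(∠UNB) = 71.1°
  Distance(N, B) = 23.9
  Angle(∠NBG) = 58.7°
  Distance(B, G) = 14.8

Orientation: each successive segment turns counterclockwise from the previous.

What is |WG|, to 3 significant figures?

13.6

D is at the origin; DW runs at 4.2° with length 29.1, so W = (29.0, 2.13). ∠DWS = 42.8° gives WS at 141° from the x-axis; with |WS| = 15.3, S = (17.1, 11.7). The perpendicularity gives SU at right angles to WS, so SU runs at -129°; with |SU| = 12.2, U = (9.45, 2.14). ∠SUN = 86.0° gives UN at -34.6° from the x-axis; with |UN| = 19.7, N = (25.7, -9.04). ∠UNB = 71.1° gives NB at 74.3° from the x-axis; with |NB| = 23.9, B = (32.1, 14.0). ∠NBG = 58.7° gives BG at -164° from the x-axis; with |BG| = 14.8, G = (17.9, 9.98). Then |WG| = |G − W| = 13.6.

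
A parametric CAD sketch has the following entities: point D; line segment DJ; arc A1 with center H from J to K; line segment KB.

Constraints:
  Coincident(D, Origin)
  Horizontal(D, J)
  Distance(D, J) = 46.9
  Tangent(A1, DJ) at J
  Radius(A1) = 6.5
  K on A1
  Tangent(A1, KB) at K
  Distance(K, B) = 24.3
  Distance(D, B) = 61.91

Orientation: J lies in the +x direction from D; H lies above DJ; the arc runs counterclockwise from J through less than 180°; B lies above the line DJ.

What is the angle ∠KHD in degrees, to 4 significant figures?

171.3°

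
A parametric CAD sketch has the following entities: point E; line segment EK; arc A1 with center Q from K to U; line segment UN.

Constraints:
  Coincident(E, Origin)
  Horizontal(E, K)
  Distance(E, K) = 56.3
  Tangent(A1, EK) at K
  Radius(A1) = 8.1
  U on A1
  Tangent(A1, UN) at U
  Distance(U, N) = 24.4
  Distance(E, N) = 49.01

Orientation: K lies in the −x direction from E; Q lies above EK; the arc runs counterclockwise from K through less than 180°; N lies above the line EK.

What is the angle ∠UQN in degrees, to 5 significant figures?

71.636°

E is at the origin; E and K share the same y with |EK| = 56.3 and K on the −x side, so K = (-56.300, 0.0000). The tangent condition forces QK to be normal to EK, so Q = K + (0, 8.1) = (-56.300, 8.1000). Since QU ⟂ UN (tangency), |QN| = √(8.1² + 24.4²) = 25.709 regardless of where U sits on A1. So N lies on both circle(E, 49.01) and circle(Q, 25.709); the above-EK intersection is N = (-40.151, 28.105). U is the foot of the tangent from N: U = (-48.715, 5.2570).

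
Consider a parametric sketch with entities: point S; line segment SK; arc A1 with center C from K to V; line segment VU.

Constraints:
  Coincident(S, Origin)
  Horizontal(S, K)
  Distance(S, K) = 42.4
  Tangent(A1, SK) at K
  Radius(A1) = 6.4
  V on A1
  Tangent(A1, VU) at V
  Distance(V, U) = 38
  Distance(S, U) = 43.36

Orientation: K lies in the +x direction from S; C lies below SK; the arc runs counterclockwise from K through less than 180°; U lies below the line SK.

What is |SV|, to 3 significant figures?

36.8

Checks: |CV| = 6.400 ✓; ∠(CV, VU) = 90.00° ✓; |VU| = 38.00 ✓; |SU| = 43.36 ✓.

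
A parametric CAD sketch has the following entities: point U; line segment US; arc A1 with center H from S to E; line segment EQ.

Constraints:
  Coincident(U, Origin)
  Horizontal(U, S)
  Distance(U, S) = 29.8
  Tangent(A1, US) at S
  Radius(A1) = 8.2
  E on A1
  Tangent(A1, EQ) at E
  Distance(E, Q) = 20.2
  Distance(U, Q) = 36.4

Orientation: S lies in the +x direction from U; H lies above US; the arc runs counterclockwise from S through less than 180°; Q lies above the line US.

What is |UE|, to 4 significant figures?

38.42

Checks: |HE| = 8.200 ✓; ∠(HE, EQ) = 90.00° ✓; |EQ| = 20.20 ✓; |UQ| = 36.40 ✓.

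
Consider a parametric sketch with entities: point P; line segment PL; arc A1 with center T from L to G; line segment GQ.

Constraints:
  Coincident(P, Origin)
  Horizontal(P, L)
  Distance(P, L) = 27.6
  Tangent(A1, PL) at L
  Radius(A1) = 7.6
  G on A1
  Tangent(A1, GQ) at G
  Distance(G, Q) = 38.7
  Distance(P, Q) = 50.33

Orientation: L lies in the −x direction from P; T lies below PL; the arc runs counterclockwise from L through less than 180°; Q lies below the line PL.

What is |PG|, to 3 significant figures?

36.2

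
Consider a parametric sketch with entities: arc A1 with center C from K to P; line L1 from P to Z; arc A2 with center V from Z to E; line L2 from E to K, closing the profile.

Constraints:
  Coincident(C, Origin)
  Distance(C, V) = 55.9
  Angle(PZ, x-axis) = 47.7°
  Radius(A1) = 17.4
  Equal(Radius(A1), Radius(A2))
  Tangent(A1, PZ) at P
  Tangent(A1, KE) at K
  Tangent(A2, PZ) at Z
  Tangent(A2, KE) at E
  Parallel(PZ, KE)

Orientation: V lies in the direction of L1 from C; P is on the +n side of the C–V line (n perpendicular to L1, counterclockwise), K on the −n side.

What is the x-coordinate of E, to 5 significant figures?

50.491

The slot axis is L1's direction at 47.7°, so u = (cos 47.7°, sin 47.7°) = (0.67301, 0.73963) and n = (−sin 47.7°, cos 47.7°) = (-0.73963, 0.67301). C is at the origin and V lies 55.9 along u from C, so V = 55.9·u = (37.621, 41.345). Tangency of A1 to both parallel lines with radius 17.4 puts P and K at C ± 17.4·n: P = (-12.870, 11.710), K = (12.870, -11.710). Equal radii place Z and E the same way about V: Z = V + 17.4·n = (24.752, 53.056), E = V − 17.4·n = (50.491, 29.635). So E.x = 50.491.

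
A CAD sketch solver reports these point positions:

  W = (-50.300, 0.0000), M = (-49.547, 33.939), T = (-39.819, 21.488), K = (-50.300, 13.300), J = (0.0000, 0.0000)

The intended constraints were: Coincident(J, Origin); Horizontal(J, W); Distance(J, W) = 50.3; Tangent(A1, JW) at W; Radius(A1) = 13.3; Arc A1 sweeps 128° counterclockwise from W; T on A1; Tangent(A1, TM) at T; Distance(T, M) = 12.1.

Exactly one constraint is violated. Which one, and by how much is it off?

Distance(T, M) = 12.1 — off by 3.70.

J = (0.00, 0.00) ✓; J.y = 0.00, W.y = 0.00 ✓; |JW| = 50.30 ✓; ∠(KW, WJ) = 90.00° ✓; |KW| = 13.30 ✓; bearing(K→T) − bearing(K→W) = 128.0° ✓; |KT| = 13.30 ✓; ∠(KT, TM) = 90.00° ✓; |TM| = 15.80 ✗.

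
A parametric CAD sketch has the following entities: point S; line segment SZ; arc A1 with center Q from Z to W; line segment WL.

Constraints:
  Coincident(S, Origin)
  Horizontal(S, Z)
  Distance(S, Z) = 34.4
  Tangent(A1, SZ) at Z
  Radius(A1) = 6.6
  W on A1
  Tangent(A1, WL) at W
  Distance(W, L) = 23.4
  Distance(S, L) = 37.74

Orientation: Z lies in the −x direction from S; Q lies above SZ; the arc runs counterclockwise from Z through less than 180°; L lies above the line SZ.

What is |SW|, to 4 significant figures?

28.43

Checks: |QW| = 6.600 ✓; ∠(QW, WL) = 90.00° ✓; |WL| = 23.40 ✓; |SL| = 37.74 ✓.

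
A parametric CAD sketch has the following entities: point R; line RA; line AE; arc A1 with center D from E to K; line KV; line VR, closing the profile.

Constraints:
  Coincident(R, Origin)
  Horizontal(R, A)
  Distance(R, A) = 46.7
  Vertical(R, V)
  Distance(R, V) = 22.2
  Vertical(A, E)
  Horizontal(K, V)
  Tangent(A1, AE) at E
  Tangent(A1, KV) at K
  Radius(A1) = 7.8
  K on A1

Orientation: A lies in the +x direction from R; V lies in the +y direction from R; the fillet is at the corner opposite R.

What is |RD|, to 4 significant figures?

41.48

R is at the origin; R and A share the same y with |RA| = 46.7 and A on the +x side, so A = (46.70, 0.000). R and V share the same x with |RV| = 22.2 and V on the +y side, so V = (0.000, 22.20). The virtual corner opposite R is at (46.70, 22.20). Tangency of A1 to AE means the radius DE is perpendicular to AE and since A1 is tangent to KV there, DK ⟂ KV, with radius 7.8, so the center D sits 7.8 in from both sides at D = (38.90, 14.40). Then |RD| = |D − R| = 41.48.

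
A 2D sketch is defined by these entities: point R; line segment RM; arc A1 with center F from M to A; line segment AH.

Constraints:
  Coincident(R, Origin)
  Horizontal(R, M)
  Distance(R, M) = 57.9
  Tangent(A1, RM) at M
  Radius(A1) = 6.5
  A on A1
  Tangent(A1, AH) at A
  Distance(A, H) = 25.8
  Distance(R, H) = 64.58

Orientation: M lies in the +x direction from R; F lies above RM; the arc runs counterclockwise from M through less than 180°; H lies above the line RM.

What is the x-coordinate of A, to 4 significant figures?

64.04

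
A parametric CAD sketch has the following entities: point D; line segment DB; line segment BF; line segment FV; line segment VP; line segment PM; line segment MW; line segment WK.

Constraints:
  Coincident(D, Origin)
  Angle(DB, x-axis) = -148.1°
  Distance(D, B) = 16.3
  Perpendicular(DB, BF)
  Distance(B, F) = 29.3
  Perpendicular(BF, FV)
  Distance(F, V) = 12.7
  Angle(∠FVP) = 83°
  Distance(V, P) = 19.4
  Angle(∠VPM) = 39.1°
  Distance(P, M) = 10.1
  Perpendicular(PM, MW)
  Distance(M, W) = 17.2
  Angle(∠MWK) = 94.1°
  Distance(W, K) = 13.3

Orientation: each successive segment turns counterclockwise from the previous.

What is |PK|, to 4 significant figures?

18.42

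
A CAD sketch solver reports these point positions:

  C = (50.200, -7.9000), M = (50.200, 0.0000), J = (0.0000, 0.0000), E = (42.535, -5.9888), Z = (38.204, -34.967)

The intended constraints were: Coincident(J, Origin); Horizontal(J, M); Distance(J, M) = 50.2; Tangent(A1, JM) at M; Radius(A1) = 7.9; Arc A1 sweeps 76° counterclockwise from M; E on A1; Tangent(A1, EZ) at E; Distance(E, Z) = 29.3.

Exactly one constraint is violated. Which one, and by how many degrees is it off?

Tangent(A1, EZ) at E — off by 5.50°.

J = (0.00, 0.00) ✓; J.y = 0.00, M.y = 0.00 ✓; |JM| = 50.20 ✓; ∠(CM, MJ) = 90.00° ✓; |CM| = 7.900 ✓; bearing(C→E) − bearing(C→M) = 76.00° ✓; |CE| = 7.900 ✓; ∠(CE, EZ) = 84.50° ✗; |EZ| = 29.30 ✓.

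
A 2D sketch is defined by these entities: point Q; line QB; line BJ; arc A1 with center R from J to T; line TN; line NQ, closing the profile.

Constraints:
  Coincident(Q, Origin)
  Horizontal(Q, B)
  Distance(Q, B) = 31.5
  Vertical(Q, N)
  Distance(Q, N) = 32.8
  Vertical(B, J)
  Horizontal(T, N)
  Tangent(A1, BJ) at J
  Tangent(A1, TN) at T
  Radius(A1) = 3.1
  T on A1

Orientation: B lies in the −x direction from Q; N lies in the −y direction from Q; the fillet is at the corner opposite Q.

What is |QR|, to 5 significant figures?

41.093

Q is at the origin; Q and B share the same y with |QB| = 31.5 and B on the −x side, so B = (-31.500, 0.0000). Q and N share the same x with |QN| = 32.8 and N on the −y side, so N = (0.0000, -32.800). The virtual corner opposite Q is at (-31.500, -32.800). Tangency of A1 to BJ means the radius RJ is perpendicular to BJ and the tangent condition forces RT to be normal to TN, with radius 3.1, so the center R sits 3.1 in from both sides at R = (-28.400, -29.700). Then |QR| = |R − Q| = 41.093.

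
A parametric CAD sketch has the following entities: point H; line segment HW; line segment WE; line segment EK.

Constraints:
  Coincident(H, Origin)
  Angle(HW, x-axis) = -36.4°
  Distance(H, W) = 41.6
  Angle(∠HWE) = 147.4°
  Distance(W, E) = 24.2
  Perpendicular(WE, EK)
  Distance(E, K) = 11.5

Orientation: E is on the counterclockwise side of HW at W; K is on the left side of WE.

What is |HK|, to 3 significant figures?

60.2

∠HWE = 147.4°, so WE runs at -36.4° + (180° − 147.4°) = -3.80° from the x-axis; with |WE| = 24.2, E = W + 24.2·(cos -3.80°, sin -3.80°) = (57.6, -26.3). The perpendicularity gives EK at right angles to WE; with |EK| = 11.5 on the left of WE, K = E + 11.5·(0.0663, 0.998) = (58.4, -14.8). Then |HK| = |K − H| = 60.2.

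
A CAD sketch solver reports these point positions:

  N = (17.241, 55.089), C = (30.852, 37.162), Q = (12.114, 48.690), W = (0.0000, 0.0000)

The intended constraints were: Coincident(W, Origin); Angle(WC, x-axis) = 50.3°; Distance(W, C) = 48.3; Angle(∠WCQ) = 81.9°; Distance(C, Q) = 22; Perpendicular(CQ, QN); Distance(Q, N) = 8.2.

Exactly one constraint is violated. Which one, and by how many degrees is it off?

Perpendicular(CQ, QN) — off by 7.10°.

W = (0.00, 0.00) ✓; WC at 50.30° ✓; |WC| = 48.30 ✓; ∠WCQ = 81.90° ✓; |CQ| = 22.00 ✓; ∠(CQ, QN) = 97.10° ✗; |QN| = 8.200 ✓.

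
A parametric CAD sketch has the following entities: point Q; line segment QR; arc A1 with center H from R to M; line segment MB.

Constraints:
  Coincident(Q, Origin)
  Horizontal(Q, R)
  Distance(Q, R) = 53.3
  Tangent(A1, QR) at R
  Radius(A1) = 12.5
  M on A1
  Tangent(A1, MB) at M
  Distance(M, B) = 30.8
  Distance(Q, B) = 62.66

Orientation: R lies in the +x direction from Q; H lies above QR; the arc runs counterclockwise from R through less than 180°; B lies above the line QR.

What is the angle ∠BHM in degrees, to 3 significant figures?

67.9°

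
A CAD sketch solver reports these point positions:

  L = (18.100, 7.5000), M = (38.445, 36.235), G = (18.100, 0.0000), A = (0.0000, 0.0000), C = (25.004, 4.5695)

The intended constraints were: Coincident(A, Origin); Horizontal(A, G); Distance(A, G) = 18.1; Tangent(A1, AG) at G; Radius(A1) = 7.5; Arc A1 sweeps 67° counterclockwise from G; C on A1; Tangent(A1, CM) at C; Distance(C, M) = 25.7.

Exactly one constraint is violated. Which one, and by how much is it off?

Distance(C, M) = 25.7 — off by 8.70.

A = (0.00, 0.00) ✓; A.y = 0.00, G.y = 0.00 ✓; |AG| = 18.10 ✓; ∠(LG, GA) = 90.00° ✓; |LG| = 7.500 ✓; bearing(L→C) − bearing(L→G) = 67.00° ✓; |LC| = 7.500 ✓; ∠(LC, CM) = 90.00° ✓; |CM| = 34.40 ✗.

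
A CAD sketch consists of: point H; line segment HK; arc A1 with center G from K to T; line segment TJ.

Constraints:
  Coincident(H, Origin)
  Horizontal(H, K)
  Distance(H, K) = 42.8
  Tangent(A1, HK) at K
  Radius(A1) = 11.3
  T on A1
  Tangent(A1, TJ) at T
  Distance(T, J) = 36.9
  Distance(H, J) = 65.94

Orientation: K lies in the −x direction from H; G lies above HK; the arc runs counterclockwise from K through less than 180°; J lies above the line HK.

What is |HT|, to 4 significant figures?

35.23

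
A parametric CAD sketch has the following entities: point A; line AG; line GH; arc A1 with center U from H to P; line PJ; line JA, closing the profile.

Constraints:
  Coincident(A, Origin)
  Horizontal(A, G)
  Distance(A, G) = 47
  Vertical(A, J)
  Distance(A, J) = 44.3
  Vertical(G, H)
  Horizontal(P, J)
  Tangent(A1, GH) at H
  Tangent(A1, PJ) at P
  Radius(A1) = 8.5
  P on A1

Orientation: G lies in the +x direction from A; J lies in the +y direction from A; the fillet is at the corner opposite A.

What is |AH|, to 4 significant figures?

59.08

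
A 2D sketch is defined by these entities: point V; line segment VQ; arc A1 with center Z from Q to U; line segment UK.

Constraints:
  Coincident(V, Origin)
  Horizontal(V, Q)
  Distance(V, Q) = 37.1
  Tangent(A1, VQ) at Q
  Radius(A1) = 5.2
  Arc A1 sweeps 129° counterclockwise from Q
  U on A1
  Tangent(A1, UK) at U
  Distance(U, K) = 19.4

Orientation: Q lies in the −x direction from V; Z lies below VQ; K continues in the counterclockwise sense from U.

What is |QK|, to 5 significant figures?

24.925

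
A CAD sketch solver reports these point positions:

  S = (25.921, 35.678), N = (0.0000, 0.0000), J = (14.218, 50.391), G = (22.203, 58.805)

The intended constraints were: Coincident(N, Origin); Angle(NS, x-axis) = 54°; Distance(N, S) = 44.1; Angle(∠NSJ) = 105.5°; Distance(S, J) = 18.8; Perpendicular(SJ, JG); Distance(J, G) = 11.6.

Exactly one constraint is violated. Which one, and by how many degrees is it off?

Perpendicular(SJ, JG) — off by 8.00°.

N = (0.00, 0.00) ✓; NS at 54.00° ✓; |NS| = 44.10 ✓; ∠NSJ = 105.5° ✓; |SJ| = 18.80 ✓; ∠(SJ, JG) = 82.00° ✗; |JG| = 11.60 ✓.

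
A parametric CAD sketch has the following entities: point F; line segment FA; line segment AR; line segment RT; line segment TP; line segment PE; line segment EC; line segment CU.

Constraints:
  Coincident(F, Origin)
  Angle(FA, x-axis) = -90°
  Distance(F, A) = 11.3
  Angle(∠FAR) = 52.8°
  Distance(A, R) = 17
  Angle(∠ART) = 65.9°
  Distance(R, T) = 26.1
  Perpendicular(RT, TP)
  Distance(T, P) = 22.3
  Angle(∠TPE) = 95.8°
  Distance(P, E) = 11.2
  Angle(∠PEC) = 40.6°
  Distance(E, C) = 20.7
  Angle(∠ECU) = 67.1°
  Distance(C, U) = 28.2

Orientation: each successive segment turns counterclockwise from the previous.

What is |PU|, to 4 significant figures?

18.73

∠PEC = 40.6° gives EC at 104.9° from the x-axis; with |EC| = 20.7, C = (-16.15, 5.612). ∠ECU = 67.1° gives CU at -142.2° from the x-axis; with |CU| = 28.2, U = (-38.44, -11.67). Then |PU| = |U − P| = 18.73.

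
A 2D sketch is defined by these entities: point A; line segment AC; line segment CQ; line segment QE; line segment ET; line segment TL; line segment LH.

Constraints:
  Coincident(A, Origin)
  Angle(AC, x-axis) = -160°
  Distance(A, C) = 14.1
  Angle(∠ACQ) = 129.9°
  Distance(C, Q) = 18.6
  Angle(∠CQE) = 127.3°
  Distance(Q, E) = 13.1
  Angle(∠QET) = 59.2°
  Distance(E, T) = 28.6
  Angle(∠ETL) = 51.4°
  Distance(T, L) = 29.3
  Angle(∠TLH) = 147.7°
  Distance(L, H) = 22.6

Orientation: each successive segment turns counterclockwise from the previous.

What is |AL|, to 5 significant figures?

31.624

∠QET = 59.2° gives ET at 63.600° from the x-axis; with |ET| = 28.6, T = (0.23222, -7.7059). ∠ETL = 51.4° gives TL at -167.80° from the x-axis; with |TL| = 29.3, L = (-28.406, -13.898). Then |AL| = |L − A| = 31.624.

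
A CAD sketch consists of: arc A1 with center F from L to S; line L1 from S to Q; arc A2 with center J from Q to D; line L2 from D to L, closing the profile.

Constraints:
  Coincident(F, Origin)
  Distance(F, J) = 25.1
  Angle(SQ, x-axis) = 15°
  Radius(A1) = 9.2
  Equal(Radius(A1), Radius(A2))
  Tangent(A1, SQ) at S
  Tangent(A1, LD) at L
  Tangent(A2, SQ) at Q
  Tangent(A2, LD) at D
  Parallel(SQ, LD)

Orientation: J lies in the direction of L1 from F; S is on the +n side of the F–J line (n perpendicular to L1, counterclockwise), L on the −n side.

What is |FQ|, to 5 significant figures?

26.733

The slot axis is L1's direction at 15.0°, so u = (cos 15.0°, sin 15.0°) = (0.96593, 0.25882) and n = (−sin 15.0°, cos 15.0°) = (-0.25882, 0.96593). F is at the origin and J lies 25.1 along u from F, so J = 25.1·u = (24.245, 6.4964). Tangency of A1 to both parallel lines with radius 9.2 puts S and L at F ± 9.2·n: S = (-2.3811, 8.8865), L = (2.3811, -8.8865). Equal radii place Q and D the same way about J: Q = J + 9.2·n = (21.864, 15.383), D = J − 9.2·n = (26.626, -2.3902). Then |FQ| = |Q − F| = 26.733.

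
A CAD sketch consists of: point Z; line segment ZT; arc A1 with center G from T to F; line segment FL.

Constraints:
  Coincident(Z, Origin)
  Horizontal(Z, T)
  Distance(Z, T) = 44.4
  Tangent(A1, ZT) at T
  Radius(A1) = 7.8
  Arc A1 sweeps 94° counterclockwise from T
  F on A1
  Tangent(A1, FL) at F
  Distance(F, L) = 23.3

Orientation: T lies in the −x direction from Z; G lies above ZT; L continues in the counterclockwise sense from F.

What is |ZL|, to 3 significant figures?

49.6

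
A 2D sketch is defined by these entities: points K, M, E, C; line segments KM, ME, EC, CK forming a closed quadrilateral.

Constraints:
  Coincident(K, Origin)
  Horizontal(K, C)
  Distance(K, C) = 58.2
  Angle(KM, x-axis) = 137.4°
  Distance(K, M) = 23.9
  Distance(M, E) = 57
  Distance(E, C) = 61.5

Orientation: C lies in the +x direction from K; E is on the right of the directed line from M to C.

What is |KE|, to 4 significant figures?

35.77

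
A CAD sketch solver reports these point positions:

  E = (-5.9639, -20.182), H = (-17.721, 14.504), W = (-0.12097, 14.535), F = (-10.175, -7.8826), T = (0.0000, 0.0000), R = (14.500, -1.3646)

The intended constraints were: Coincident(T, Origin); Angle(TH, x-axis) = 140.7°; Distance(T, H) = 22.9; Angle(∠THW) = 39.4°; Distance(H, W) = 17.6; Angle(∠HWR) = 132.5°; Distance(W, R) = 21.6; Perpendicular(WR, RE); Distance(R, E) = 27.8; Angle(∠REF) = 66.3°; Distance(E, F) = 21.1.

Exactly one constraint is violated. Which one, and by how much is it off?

Distance(E, F) = 21.1 — off by 8.10.

T = (0.00, 0.00) ✓; TH at 140.7° ✓; |TH| = 22.90 ✓; ∠THW = 39.40° ✓; |HW| = 17.60 ✓; ∠HWR = 132.5° ✓; |WR| = 21.60 ✓; ∠(WR, RE) = 90.00° ✓; |RE| = 27.80 ✓; ∠REF = 66.30° ✓; |EF| = 13.00 ✗.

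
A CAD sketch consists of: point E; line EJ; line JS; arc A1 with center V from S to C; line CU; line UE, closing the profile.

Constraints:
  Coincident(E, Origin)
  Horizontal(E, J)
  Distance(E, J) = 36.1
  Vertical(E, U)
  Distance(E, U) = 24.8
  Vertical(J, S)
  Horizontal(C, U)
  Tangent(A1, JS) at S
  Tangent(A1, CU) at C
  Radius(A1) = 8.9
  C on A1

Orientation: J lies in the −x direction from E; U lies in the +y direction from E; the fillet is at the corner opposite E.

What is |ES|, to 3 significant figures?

39.4

E is at the origin; EJ is horizontal with |EJ| = 36.1 and J on the −x side, so J = (-36.1, 0.00). E and U share the same x with |EU| = 24.8 and U on the +y side, so U = (0.00, 24.8). The virtual corner opposite E is at (-36.1, 24.8). Tangency of A1 to JS means the radius VS is perpendicular to JS and tangency of A1 to CU means the radius VC is perpendicular to CU, with radius 8.9, so the center V sits 8.9 in from both sides at V = (-27.2, 15.9). That places the tangent points at S = (-36.1, 15.9) on JS and C = (-27.2, 24.8) on CU. Then |ES| = |S − E| = 39.4.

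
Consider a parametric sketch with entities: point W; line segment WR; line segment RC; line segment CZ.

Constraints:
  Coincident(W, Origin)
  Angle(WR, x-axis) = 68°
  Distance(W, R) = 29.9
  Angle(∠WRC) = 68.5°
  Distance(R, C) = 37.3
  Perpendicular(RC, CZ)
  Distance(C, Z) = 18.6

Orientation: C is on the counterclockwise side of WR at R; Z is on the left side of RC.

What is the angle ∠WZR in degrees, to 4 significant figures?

45.79°

W is at the origin; WR runs at 68.0° with length 29.9, so R = 29.9·(cos 68.0°, sin 68.0°) = (11.20, 27.72). ∠WRC = 68.5°, so RC runs at 68.0° + (180° − 68.5°) = 179.5° from the x-axis; with |RC| = 37.3, C = R + 37.3·(cos 179.5°, sin 179.5°) = (-26.10, 28.05). RC ⟂ CZ; with |CZ| = 18.6 on the left of RC, Z = C + 18.6·(-0.008727, -1.000) = (-26.26, 9.449). Then cos ∠WZR = ZW·ZR / (|ZW||ZR|), giving 45.79°.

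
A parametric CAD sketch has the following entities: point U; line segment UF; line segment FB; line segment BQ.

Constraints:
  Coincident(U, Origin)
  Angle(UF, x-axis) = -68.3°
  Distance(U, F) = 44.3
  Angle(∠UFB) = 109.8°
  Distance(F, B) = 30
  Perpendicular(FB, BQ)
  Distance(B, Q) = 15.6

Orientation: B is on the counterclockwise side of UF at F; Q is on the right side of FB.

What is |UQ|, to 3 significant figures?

72.8

U is at the origin; UF runs at -68.3° with length 44.3, so F = 44.3·(cos -68.3°, sin -68.3°) = (16.4, -41.2). ∠UFB = 109.8°, so FB runs at -68.3° + (180° − 109.8°) = 1.90° from the x-axis; with |FB| = 30.0, B = F + 30.0·(cos 1.90°, sin 1.90°) = (46.4, -40.2). FB ⟂ BQ; with |BQ| = 15.6 on the right of FB, Q = B + 15.6·(0.0332, -0.999) = (46.9, -55.8). Then |UQ| = |Q − U| = 72.8.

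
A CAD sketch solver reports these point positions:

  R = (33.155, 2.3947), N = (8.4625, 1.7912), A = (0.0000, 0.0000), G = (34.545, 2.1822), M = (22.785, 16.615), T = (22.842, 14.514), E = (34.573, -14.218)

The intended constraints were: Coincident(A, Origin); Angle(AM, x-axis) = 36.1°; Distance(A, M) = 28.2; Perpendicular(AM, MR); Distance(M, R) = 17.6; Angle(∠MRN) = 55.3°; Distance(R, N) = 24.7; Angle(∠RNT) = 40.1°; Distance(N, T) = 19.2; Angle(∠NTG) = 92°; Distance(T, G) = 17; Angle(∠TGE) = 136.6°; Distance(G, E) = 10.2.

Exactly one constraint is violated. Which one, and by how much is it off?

Distance(G, E) = 10.2 — off by 6.20.

A = (0.00, 0.00) ✓; AM at 36.10° ✓; |AM| = 28.20 ✓; ∠(AM, MR) = 90.00° ✓; |MR| = 17.60 ✓; ∠MRN = 55.30° ✓; |RN| = 24.70 ✓; ∠RNT = 40.10° ✓; |NT| = 19.20 ✓; ∠NTG = 92.00° ✓; |TG| = 17.00 ✓; ∠TGE = 136.6° ✓; |GE| = 16.40 ✗.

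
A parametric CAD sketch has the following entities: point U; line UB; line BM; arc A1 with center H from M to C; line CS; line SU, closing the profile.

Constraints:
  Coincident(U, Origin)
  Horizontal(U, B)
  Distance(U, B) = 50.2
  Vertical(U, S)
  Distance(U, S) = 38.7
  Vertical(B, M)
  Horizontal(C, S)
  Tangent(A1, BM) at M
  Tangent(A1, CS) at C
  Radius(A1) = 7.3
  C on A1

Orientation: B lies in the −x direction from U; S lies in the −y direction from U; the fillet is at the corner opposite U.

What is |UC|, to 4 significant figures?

57.78

U is at the origin; U and B share the same y with |UB| = 50.2 and B on the −x side, so B = (-50.20, 0.000). U and S share the same x with |US| = 38.7 and S on the −y side, so S = (0.000, -38.70). The virtual corner opposite U is at (-50.20, -38.70). The tangent condition forces HM to be normal to BM and A1 meets CS tangentially, so HC is at right angles to CS, with radius 7.3, so the center H sits 7.3 in from both sides at H = (-42.90, -31.40). That places the tangent points at M = (-50.20, -31.40) on BM and C = (-42.90, -38.70) on CS. Then |UC| = |C − U| = 57.78.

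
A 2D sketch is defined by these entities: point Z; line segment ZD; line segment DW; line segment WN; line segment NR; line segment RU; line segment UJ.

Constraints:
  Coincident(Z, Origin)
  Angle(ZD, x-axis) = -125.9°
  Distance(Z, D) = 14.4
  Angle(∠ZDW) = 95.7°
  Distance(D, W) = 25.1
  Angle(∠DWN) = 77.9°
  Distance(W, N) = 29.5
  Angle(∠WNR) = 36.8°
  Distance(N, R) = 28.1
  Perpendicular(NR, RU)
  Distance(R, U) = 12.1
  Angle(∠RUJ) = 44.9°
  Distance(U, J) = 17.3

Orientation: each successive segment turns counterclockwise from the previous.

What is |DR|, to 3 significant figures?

7.90

Z is at the origin; ZD runs at -125.9° with length 14.4, so D = (-8.44, -11.7). ∠ZDW = 95.7° gives DW at -41.6° from the x-axis; with |DW| = 25.1, W = (10.3, -28.3). ∠DWN = 77.9° gives WN at 60.5° from the x-axis; with |WN| = 29.5, N = (24.9, -2.65). ∠WNR = 36.8° gives NR at -156° from the x-axis; with |NR| = 28.1, R = (-0.878, -13.9). Then |DR| = |R − D| = 7.90.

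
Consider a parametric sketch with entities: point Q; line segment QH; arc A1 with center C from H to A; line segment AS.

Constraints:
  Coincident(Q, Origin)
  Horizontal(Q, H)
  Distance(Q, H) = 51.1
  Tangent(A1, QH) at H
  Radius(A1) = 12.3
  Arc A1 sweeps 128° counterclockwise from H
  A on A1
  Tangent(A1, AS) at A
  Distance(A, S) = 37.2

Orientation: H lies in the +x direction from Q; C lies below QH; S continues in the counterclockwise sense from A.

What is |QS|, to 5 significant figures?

80.964

On A1, H sits at bearing 90° from C; a 128° counterclockwise sweep puts A at bearing 218°, so A = C + 12.3·(cos 218°, sin 218°) = (41.407, -19.873). A1 meets AS tangentially, so CA is at right angles to AS, so AS runs along (−sin 218°, cos 218°); with |AS| = 37.2, S = (64.310, -49.187). Then |QS| = |S − Q| = 80.964.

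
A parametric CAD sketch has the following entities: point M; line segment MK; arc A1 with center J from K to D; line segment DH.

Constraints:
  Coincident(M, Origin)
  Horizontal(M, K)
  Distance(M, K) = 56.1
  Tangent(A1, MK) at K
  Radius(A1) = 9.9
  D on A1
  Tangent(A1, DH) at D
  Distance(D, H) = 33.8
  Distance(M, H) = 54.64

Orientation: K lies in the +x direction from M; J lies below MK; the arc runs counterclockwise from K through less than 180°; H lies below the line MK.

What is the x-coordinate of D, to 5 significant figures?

46.566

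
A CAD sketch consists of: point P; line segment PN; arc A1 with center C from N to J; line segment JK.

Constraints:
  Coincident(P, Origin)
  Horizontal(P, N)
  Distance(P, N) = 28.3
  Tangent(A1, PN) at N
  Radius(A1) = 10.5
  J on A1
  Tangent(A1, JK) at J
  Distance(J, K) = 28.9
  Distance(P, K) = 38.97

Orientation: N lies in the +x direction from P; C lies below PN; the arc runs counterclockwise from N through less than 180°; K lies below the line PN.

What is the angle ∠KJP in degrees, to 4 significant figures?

104.5°

P is at the origin; PN is horizontal with |PN| = 28.3 and N on the +x side, so N = (28.30, 0.000). Since A1 is tangent to PN there, CN ⟂ PN, so C = N + (0, -10.5) = (28.30, -10.50). Since CJ ⟂ JK (tangency), |CK| = √(10.5² + 28.9²) = 30.75 regardless of where J sits on A1. So K lies on both circle(P, 38.97) and circle(C, 30.75); the below-PN intersection is K = (12.53, -36.90). J is the foot of the tangent from K: J = (17.99, -8.518).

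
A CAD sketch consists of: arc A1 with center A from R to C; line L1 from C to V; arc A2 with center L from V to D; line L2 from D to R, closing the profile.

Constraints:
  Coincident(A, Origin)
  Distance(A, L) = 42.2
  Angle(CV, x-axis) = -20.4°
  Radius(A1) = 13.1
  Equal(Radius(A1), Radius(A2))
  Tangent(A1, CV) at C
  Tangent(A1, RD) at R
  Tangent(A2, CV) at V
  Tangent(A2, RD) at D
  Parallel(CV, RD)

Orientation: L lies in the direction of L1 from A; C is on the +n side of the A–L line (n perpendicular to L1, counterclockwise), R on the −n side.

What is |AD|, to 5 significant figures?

44.187

The slot axis is L1's direction at -20.4°, so u = (cos -20.4°, sin -20.4°) = (0.93728, -0.34857) and n = (−sin -20.4°, cos -20.4°) = (0.34857, 0.93728). A is at the origin and L lies 42.2 along u from A, so L = 42.2·u = (39.553, -14.710). Tangency of A1 to both parallel lines with radius 13.1 puts C and R at A ± 13.1·n: C = (4.5663, 12.278), R = (-4.5663, -12.278). Equal radii place V and D the same way about L: V = L + 13.1·n = (44.120, -2.4313), D = L − 13.1·n = (34.987, -26.988). Then |AD| = |D − A| = 44.187.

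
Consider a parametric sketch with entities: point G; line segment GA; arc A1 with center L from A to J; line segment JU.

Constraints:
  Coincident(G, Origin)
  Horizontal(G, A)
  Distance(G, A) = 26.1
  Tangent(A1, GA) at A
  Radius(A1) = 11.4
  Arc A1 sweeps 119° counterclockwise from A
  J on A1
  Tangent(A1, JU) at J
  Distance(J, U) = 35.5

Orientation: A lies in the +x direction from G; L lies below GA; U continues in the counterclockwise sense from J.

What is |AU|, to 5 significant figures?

48.519

On A1, A sits at bearing 90° from L; a 119° counterclockwise sweep puts J at bearing 209°, so J = L + 11.4·(cos 209°, sin 209°) = (16.129, -16.927). A1 meets JU tangentially, so LJ is at right angles to JU, so JU runs along (−sin 209°, cos 209°); with |JU| = 35.5, U = (33.340, -47.976). Then |AU| = |U − A| = 48.519.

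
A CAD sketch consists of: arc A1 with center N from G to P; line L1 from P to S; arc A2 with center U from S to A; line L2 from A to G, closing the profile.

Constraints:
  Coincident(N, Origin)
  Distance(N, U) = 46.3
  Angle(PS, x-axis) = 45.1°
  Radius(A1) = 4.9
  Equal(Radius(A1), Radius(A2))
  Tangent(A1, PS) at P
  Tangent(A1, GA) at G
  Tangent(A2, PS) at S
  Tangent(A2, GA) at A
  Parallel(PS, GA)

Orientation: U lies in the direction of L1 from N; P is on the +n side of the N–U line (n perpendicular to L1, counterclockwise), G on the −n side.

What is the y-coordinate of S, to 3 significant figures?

36.3

Tangency of A1 to both parallel lines with radius 4.9 puts P and G at N ± 4.9·n: P = (-3.47, 3.46), G = (3.47, -3.46). Equal radii place S and A the same way about U: S = U + 4.9·n = (29.2, 36.3), A = U − 4.9·n = (36.2, 29.3). So S.y = 36.3.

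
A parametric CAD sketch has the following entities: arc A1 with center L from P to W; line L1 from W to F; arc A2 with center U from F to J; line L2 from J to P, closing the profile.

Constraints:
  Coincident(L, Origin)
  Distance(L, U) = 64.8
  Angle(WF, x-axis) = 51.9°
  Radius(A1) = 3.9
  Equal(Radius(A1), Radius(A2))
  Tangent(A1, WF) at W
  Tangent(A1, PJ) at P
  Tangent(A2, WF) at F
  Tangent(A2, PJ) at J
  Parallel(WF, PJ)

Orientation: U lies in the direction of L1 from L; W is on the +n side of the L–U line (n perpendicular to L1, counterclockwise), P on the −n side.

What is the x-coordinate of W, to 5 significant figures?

-3.0690

The slot axis is L1's direction at 51.9°, so u = (cos 51.9°, sin 51.9°) = (0.61704, 0.78694) and n = (−sin 51.9°, cos 51.9°) = (-0.78694, 0.61704). L is at the origin and U lies 64.8 along u from L, so U = 64.8·u = (39.984, 50.993). Tangency of A1 to both parallel lines with radius 3.9 puts W and P at L ± 3.9·n: W = (-3.0690, 2.4064), P = (3.0690, -2.4064). So W.x = -3.0690.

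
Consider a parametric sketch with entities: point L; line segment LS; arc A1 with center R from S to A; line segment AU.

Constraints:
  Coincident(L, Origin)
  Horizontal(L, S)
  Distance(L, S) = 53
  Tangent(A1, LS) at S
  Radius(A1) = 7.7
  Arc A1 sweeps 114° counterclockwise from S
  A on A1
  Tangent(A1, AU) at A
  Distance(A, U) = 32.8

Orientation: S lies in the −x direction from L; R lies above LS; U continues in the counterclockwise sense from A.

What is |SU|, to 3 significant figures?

41.3

L is at the origin; LS is horizontal with |LS| = 53.0 and S on the −x side, so S = (-53.0, 0.00). The tangent condition forces RS to be normal to LS, so R = S + (0, 7.7) = (-53.0, 7.70). On A1, S sits at bearing -90° from R; a 114° counterclockwise sweep puts A at bearing 24°, so A = R + 7.7·(cos 24°, sin 24°) = (-46.0, 10.8). The tangent condition forces RA to be normal to AU, so AU runs along (−sin 24°, cos 24°); with |AU| = 32.8, U = (-59.3, 40.8). Then |SU| = |U − S| = 41.3.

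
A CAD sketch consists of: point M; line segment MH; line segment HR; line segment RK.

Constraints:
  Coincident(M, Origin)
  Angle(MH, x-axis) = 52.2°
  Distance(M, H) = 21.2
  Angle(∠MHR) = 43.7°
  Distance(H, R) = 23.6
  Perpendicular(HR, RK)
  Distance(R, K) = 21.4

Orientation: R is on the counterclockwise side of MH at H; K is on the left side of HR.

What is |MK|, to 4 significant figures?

10.68

M is at the origin; MH runs at 52.2° with length 21.2, so H = 21.2·(cos 52.2°, sin 52.2°) = (12.99, 16.75). ∠MHR = 43.7°, so HR runs at 52.2° + (180° − 43.7°) = 188.5° from the x-axis; with |HR| = 23.6, R = H + 23.6·(cos 188.5°, sin 188.5°) = (-10.35, 13.26). HR ⟂ RK; with |RK| = 21.4 on the left of HR, K = R + 21.4·(0.1478, -0.9890) = (-7.184, -7.902). Then |MK| = |K − M| = 10.68.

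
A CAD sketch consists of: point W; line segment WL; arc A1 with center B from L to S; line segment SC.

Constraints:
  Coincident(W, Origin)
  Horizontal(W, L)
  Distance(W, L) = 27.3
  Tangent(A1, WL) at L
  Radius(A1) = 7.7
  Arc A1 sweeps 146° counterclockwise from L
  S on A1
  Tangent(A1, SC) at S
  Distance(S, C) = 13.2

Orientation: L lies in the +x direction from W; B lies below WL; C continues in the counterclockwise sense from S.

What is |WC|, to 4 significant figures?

40.16

On A1, L sits at bearing 90° from B; a 146° counterclockwise sweep puts S at bearing 236°, so S = B + 7.7·(cos 236°, sin 236°) = (22.99, -14.08). The tangent condition forces BS to be normal to SC, so SC runs along (−sin 236°, cos 236°); with |SC| = 13.2, C = (33.94, -21.46). Then |WC| = |C − W| = 40.16.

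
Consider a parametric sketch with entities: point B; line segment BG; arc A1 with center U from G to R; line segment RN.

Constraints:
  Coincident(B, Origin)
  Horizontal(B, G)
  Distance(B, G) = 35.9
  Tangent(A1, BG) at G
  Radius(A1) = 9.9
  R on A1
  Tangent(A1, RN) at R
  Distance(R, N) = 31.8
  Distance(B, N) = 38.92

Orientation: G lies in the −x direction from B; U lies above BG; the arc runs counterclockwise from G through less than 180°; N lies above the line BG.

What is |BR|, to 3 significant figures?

27.4

B is at the origin; BG is horizontal with |BG| = 35.9 and G on the −x side, so G = (-35.9, 0.00). Since A1 is tangent to BG there, UG ⟂ BG, so U = G + (0, 9.9) = (-35.9, 9.90). Since UR ⟂ RN (tangency), |UN| = √(9.9² + 31.8²) = 33.3 regardless of where R sits on A1. So N lies on both circle(B, 38.92) and circle(U, 33.3); the above-BG intersection is N = (-15.1, 35.9). R is the foot of the tangent from N: R = (-26.7, 6.28).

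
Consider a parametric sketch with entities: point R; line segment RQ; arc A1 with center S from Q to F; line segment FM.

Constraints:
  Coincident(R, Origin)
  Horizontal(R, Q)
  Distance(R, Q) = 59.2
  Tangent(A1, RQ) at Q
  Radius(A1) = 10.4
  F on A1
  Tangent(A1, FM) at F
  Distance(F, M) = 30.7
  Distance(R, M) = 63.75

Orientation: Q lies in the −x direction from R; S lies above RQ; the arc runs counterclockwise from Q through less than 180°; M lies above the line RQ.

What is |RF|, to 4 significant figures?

49.89

Checks: |SF| = 10.40 ✓; ∠(SF, FM) = 90.00° ✓; |FM| = 30.70 ✓; |RM| = 63.75 ✓.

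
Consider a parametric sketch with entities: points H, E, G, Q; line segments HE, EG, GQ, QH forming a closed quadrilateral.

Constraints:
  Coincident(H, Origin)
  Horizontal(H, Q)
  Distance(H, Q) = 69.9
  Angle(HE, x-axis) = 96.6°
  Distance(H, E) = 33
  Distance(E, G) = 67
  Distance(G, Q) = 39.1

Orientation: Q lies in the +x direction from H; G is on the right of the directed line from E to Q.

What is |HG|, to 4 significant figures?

42.07

H is at the origin; H and Q share the same y with |HQ| = 69.9 and Q in +x, so Q = (69.9, 0). HE runs at 96.6° with |HE| = 33.0, so E = (-3.793, 32.78). G is determined by |EG| = 67.0 and |GQ| = 39.1 together: it lies at the intersection of circle(E, 67.0) and circle(Q, 39.1). With |EQ| = 80.66, the foot of the radical line on EQ is 58.68 from E and the perpendicular offset is √(67.0² − 58.68²) = 32.34. Taking the right-of-EQ solution: G = (36.68, -20.62).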